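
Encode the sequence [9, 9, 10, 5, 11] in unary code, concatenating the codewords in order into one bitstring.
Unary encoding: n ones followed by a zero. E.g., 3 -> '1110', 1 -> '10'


Encode each number as n ones followed by a terminating 0:
  9 -> 1111111110 (10 bits)
  9 -> 1111111110 (10 bits)
  10 -> 11111111110 (11 bits)
  5 -> 111110 (6 bits)
  11 -> 111111111110 (12 bits)
Total length = 10 + 10 + 11 + 6 + 12 = 49 bits.

Unary([9, 9, 10, 5, 11]) = 1111111110111111111011111111110111110111111111110 (49 bits)


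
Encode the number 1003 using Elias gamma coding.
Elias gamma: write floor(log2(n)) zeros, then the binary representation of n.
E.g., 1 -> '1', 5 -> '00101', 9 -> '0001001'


num_bits = floor(log2(1003)) + 1 = 10
leading_zeros = num_bits - 1 = 9
binary(1003) = 1111101011

Elias gamma(1003) = '000000000' + '1111101011' = 0000000001111101011 (19 bits)


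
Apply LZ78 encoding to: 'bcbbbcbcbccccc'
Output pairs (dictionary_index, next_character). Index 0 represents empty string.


LZ78 encoding steps:
Dictionary: {0: ''}
Step 1: w='' (idx 0), next='b' -> output (0, 'b'), add 'b' as idx 1
Step 2: w='' (idx 0), next='c' -> output (0, 'c'), add 'c' as idx 2
Step 3: w='b' (idx 1), next='b' -> output (1, 'b'), add 'bb' as idx 3
Step 4: w='b' (idx 1), next='c' -> output (1, 'c'), add 'bc' as idx 4
Step 5: w='bc' (idx 4), next='b' -> output (4, 'b'), add 'bcb' as idx 5
Step 6: w='c' (idx 2), next='c' -> output (2, 'c'), add 'cc' as idx 6
Step 7: w='cc' (idx 6), next='c' -> output (6, 'c'), add 'ccc' as idx 7


Encoded: [(0, 'b'), (0, 'c'), (1, 'b'), (1, 'c'), (4, 'b'), (2, 'c'), (6, 'c')]


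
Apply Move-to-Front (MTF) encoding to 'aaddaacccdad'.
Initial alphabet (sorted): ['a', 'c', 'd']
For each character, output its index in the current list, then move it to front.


MTF encoding:
'a': index 0 in ['a', 'c', 'd'] -> ['a', 'c', 'd']
'a': index 0 in ['a', 'c', 'd'] -> ['a', 'c', 'd']
'd': index 2 in ['a', 'c', 'd'] -> ['d', 'a', 'c']
'd': index 0 in ['d', 'a', 'c'] -> ['d', 'a', 'c']
'a': index 1 in ['d', 'a', 'c'] -> ['a', 'd', 'c']
'a': index 0 in ['a', 'd', 'c'] -> ['a', 'd', 'c']
'c': index 2 in ['a', 'd', 'c'] -> ['c', 'a', 'd']
'c': index 0 in ['c', 'a', 'd'] -> ['c', 'a', 'd']
'c': index 0 in ['c', 'a', 'd'] -> ['c', 'a', 'd']
'd': index 2 in ['c', 'a', 'd'] -> ['d', 'c', 'a']
'a': index 2 in ['d', 'c', 'a'] -> ['a', 'd', 'c']
'd': index 1 in ['a', 'd', 'c'] -> ['d', 'a', 'c']


Output: [0, 0, 2, 0, 1, 0, 2, 0, 0, 2, 2, 1]


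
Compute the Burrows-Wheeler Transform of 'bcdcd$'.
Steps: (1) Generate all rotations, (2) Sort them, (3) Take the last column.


Rotations (sorted):
  0: $bcdcd -> last char: d
  1: bcdcd$ -> last char: $
  2: cd$bcd -> last char: d
  3: cdcd$b -> last char: b
  4: d$bcdc -> last char: c
  5: dcd$bc -> last char: c


BWT = d$dbcc


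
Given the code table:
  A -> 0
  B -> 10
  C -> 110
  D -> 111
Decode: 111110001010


Decoding:
111 -> D
110 -> C
0 -> A
0 -> A
10 -> B
10 -> B


Result: DCAABB


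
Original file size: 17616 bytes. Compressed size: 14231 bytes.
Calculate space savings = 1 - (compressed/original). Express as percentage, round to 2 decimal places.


ratio = compressed/original = 14231/17616 = 0.807845
savings = 1 - ratio = 1 - 0.807845 = 0.192155
as a percentage: 0.192155 * 100 = 19.22%

Space savings = 1 - 14231/17616 = 19.22%


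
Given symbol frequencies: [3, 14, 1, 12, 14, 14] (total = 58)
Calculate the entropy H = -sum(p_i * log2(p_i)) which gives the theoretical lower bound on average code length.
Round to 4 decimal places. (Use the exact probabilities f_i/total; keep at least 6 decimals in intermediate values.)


Per-symbol terms -p_i * log2(p_i) with p_i = f_i/58:
  p = 3/58 = 0.051724: log2(p) = -4.273018, -p*log2(p) = 0.221018
  p = 14/58 = 0.241379: log2(p) = -2.050626, -p*log2(p) = 0.494979
  p = 1/58 = 0.017241: log2(p) = -5.857981, -p*log2(p) = 0.101000
  p = 12/58 = 0.206897: log2(p) = -2.273018, -p*log2(p) = 0.470280
  p = 14/58 = 0.241379: log2(p) = -2.050626, -p*log2(p) = 0.494979
  p = 14/58 = 0.241379: log2(p) = -2.050626, -p*log2(p) = 0.494979
H = 0.221018 + 0.494979 + 0.101000 + 0.470280 + 0.494979 + 0.494979 = 2.277235

H = 2.2772 bits/symbol


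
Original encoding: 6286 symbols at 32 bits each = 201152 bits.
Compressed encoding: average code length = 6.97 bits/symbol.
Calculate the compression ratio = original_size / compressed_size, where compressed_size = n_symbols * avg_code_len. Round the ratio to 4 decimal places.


original_size = n_symbols * orig_bits = 6286 * 32 = 201152 bits
compressed_size = n_symbols * avg_code_len = 6286 * 6.97 = 43813.42 bits
ratio = original_size / compressed_size = 201152 / 43813.42 = 4.5911

Compression ratio = 4.5911


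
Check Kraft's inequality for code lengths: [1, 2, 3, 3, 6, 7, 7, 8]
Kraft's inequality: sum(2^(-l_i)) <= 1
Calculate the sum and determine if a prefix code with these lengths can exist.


Sum = 2^(-1) + 2^(-2) + 2^(-3) + 2^(-3) + 2^(-6) + 2^(-7) + 2^(-7) + 2^(-8)
    = 0.5 + 0.25 + 0.125 + 0.125 + 0.015625 + 0.0078125 + 0.0078125 + 0.00390625
    = 265/256 = 1.03515625
Since 1.03515625 > 1, Kraft's inequality is NOT satisfied.
A prefix code with these lengths CANNOT exist.

Kraft sum = 1.03515625. Not satisfied.


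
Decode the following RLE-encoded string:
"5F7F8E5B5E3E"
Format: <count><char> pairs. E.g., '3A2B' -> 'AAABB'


Expanding each <count><char> pair:
  5F -> 'FFFFF'
  7F -> 'FFFFFFF'
  8E -> 'EEEEEEEE'
  5B -> 'BBBBB'
  5E -> 'EEEEE'
  3E -> 'EEE'

Decoded = FFFFFFFFFFFFEEEEEEEEBBBBBEEEEEEEE


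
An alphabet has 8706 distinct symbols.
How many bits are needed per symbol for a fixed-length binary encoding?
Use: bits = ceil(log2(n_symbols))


log2(8706) = 13.0878
Bracket: 2^13 = 8192 < 8706 <= 2^14 = 16384
So ceil(log2(8706)) = 14

bits = ceil(log2(8706)) = ceil(13.0878) = 14 bits


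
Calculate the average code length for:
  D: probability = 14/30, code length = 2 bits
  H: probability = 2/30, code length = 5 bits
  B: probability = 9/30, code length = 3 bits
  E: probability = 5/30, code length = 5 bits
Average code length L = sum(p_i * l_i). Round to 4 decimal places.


Weighted contributions p_i * l_i:
  D: (14/30) * 2 = 28/30
  H: (2/30) * 5 = 10/30
  B: (9/30) * 3 = 27/30
  E: (5/30) * 5 = 25/30
Sum = (28 + 10 + 27 + 25)/30 = 90/30

L = 90/30 = 3.0000 bits/symbol


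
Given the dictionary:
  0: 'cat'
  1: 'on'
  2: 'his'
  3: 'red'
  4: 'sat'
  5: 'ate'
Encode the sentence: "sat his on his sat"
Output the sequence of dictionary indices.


Look up each word in the dictionary:
  'sat' -> 4
  'his' -> 2
  'on' -> 1
  'his' -> 2
  'sat' -> 4

Encoded: [4, 2, 1, 2, 4]


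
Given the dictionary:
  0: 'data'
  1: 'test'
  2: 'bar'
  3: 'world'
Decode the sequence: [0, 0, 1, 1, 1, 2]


Look up each index in the dictionary:
  0 -> 'data'
  0 -> 'data'
  1 -> 'test'
  1 -> 'test'
  1 -> 'test'
  2 -> 'bar'

Decoded: "data data test test test bar"


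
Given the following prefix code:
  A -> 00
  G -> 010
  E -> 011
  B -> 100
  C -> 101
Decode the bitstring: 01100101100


Decoding step by step:
Bits 011 -> E
Bits 00 -> A
Bits 101 -> C
Bits 100 -> B


Decoded message: EACB


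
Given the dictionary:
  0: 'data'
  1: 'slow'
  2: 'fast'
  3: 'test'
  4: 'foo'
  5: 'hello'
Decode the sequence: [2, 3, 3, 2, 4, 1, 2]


Look up each index in the dictionary:
  2 -> 'fast'
  3 -> 'test'
  3 -> 'test'
  2 -> 'fast'
  4 -> 'foo'
  1 -> 'slow'
  2 -> 'fast'

Decoded: "fast test test fast foo slow fast"


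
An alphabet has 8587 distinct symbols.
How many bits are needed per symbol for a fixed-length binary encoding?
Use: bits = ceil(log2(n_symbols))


log2(8587) = 13.0679
Bracket: 2^13 = 8192 < 8587 <= 2^14 = 16384
So ceil(log2(8587)) = 14

bits = ceil(log2(8587)) = ceil(13.0679) = 14 bits


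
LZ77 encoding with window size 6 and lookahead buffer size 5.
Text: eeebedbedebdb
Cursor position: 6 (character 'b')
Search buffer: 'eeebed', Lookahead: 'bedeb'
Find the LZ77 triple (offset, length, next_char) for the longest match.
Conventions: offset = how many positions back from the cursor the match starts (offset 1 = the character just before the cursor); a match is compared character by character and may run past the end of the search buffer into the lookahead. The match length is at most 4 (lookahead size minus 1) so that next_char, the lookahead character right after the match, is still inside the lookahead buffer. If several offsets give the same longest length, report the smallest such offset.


Try each offset into the search buffer:
  offset=1 (pos 5, char 'd'): match length 0
  offset=2 (pos 4, char 'e'): match length 0
  offset=3 (pos 3, char 'b'): match length 3
  offset=4 (pos 2, char 'e'): match length 0
  offset=5 (pos 1, char 'e'): match length 0
  offset=6 (pos 0, char 'e'): match length 0
Longest match has length 3 at offset 3.
next_char = character at position 6 + 3 = 9 -> 'e'

Best match: offset=3, length=3 (matching 'bed' starting at position 3)
LZ77 triple: (3, 3, 'e')


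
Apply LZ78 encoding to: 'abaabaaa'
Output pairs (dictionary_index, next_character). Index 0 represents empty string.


LZ78 encoding steps:
Dictionary: {0: ''}
Step 1: w='' (idx 0), next='a' -> output (0, 'a'), add 'a' as idx 1
Step 2: w='' (idx 0), next='b' -> output (0, 'b'), add 'b' as idx 2
Step 3: w='a' (idx 1), next='a' -> output (1, 'a'), add 'aa' as idx 3
Step 4: w='b' (idx 2), next='a' -> output (2, 'a'), add 'ba' as idx 4
Step 5: w='aa' (idx 3), end of input -> output (3, '')


Encoded: [(0, 'a'), (0, 'b'), (1, 'a'), (2, 'a'), (3, '')]


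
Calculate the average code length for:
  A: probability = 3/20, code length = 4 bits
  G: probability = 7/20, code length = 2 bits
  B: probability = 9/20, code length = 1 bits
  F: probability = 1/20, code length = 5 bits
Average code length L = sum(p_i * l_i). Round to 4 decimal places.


Weighted contributions p_i * l_i:
  A: (3/20) * 4 = 12/20
  G: (7/20) * 2 = 14/20
  B: (9/20) * 1 = 9/20
  F: (1/20) * 5 = 5/20
Sum = (12 + 14 + 9 + 5)/20 = 40/20

L = 40/20 = 2.0000 bits/symbol


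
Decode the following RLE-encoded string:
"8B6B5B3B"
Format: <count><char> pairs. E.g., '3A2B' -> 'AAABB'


Expanding each <count><char> pair:
  8B -> 'BBBBBBBB'
  6B -> 'BBBBBB'
  5B -> 'BBBBB'
  3B -> 'BBB'

Decoded = BBBBBBBBBBBBBBBBBBBBBB


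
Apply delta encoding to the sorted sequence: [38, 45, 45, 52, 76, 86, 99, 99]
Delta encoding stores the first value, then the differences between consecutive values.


First value: 38
Deltas:
  45 - 38 = 7
  45 - 45 = 0
  52 - 45 = 7
  76 - 52 = 24
  86 - 76 = 10
  99 - 86 = 13
  99 - 99 = 0


Delta encoded: [38, 7, 0, 7, 24, 10, 13, 0]


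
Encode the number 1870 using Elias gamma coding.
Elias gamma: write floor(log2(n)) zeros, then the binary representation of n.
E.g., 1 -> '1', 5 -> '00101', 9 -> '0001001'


num_bits = floor(log2(1870)) + 1 = 11
leading_zeros = num_bits - 1 = 10
binary(1870) = 11101001110

Elias gamma(1870) = '0000000000' + '11101001110' = 000000000011101001110 (21 bits)


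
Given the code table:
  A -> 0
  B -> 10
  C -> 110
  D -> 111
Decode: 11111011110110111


Decoding:
111 -> D
110 -> C
111 -> D
10 -> B
110 -> C
111 -> D


Result: DCDBCD


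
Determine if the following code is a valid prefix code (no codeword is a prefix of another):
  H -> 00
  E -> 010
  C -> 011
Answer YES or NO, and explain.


Checking each pair (does one codeword prefix another?):
  H='00' vs E='010': no prefix
  H='00' vs C='011': no prefix
  E='010' vs H='00': no prefix
  E='010' vs C='011': no prefix
  C='011' vs H='00': no prefix
  C='011' vs E='010': no prefix
No violation found over all pairs.

YES -- this is a valid prefix code. No codeword is a prefix of any other codeword.


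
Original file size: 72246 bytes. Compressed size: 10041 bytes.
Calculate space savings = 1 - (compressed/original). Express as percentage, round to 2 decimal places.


ratio = compressed/original = 10041/72246 = 0.138983
savings = 1 - ratio = 1 - 0.138983 = 0.861017
as a percentage: 0.861017 * 100 = 86.1%

Space savings = 1 - 10041/72246 = 86.1%


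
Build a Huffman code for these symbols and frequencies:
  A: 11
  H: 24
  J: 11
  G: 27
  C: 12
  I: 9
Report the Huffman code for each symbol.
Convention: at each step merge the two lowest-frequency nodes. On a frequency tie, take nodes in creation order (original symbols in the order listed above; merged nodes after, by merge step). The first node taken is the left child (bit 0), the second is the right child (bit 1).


Huffman tree construction:
Step 1: Merge I(9) + A(11) = 20
Step 2: Merge J(11) + C(12) = 23
Step 3: Merge (I+A)(20) + (J+C)(23) = 43
Step 4: Merge H(24) + G(27) = 51
Step 5: Merge ((I+A)+(J+C))(43) + (H+G)(51) = 94
Read each symbol's code off the tree from the root (left child = 0, right child = 1).

Codes:
  A: 001 (length 3)
  H: 10 (length 2)
  J: 010 (length 3)
  G: 11 (length 2)
  C: 011 (length 3)
  I: 000 (length 3)
Average code length: 231/94 = 2.4574 bits/symbol


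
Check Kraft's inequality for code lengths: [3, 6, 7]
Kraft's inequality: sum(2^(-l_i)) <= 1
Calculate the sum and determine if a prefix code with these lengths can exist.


Sum = 2^(-3) + 2^(-6) + 2^(-7)
    = 0.125 + 0.015625 + 0.0078125
    = 19/128 = 0.1484375
Since 0.1484375 <= 1, Kraft's inequality IS satisfied.
A prefix code with these lengths CAN exist.

Kraft sum = 0.1484375. Satisfied.


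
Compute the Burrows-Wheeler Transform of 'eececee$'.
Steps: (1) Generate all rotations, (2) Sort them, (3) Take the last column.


Rotations (sorted):
  0: $eececee -> last char: e
  1: cecee$ee -> last char: e
  2: cee$eece -> last char: e
  3: e$eecece -> last char: e
  4: ececee$e -> last char: e
  5: ecee$eec -> last char: c
  6: ee$eecec -> last char: c
  7: eececee$ -> last char: $


BWT = eeeeecc$


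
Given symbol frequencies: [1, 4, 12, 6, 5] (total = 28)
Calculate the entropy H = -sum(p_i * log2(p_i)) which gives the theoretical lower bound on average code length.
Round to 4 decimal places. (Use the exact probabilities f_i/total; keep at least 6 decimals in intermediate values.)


Per-symbol terms -p_i * log2(p_i) with p_i = f_i/28:
  p = 1/28 = 0.035714: log2(p) = -4.807355, -p*log2(p) = 0.171691
  p = 4/28 = 0.142857: log2(p) = -2.807355, -p*log2(p) = 0.401051
  p = 12/28 = 0.428571: log2(p) = -1.222392, -p*log2(p) = 0.523882
  p = 6/28 = 0.214286: log2(p) = -2.222392, -p*log2(p) = 0.476227
  p = 5/28 = 0.178571: log2(p) = -2.485427, -p*log2(p) = 0.443826
H = 0.171691 + 0.401051 + 0.523882 + 0.476227 + 0.443826 = 2.016677

H = 2.0167 bits/symbol


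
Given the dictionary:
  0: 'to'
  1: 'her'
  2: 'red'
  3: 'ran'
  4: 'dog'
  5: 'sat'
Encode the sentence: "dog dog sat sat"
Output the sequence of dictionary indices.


Look up each word in the dictionary:
  'dog' -> 4
  'dog' -> 4
  'sat' -> 5
  'sat' -> 5

Encoded: [4, 4, 5, 5]


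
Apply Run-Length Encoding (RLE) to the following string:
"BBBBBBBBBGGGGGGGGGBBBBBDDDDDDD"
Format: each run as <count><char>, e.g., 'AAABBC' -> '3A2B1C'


Scanning runs left to right:
  i=0: run of 'B' x 9 -> '9B'
  i=9: run of 'G' x 9 -> '9G'
  i=18: run of 'B' x 5 -> '5B'
  i=23: run of 'D' x 7 -> '7D'

RLE = 9B9G5B7D


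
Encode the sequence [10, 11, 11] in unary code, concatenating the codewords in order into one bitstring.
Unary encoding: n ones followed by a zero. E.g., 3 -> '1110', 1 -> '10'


Encode each number as n ones followed by a terminating 0:
  10 -> 11111111110 (11 bits)
  11 -> 111111111110 (12 bits)
  11 -> 111111111110 (12 bits)
Total length = 11 + 12 + 12 = 35 bits.

Unary([10, 11, 11]) = 11111111110111111111110111111111110 (35 bits)


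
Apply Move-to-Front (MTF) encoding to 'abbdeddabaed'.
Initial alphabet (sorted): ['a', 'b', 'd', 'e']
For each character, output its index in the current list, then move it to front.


MTF encoding:
'a': index 0 in ['a', 'b', 'd', 'e'] -> ['a', 'b', 'd', 'e']
'b': index 1 in ['a', 'b', 'd', 'e'] -> ['b', 'a', 'd', 'e']
'b': index 0 in ['b', 'a', 'd', 'e'] -> ['b', 'a', 'd', 'e']
'd': index 2 in ['b', 'a', 'd', 'e'] -> ['d', 'b', 'a', 'e']
'e': index 3 in ['d', 'b', 'a', 'e'] -> ['e', 'd', 'b', 'a']
'd': index 1 in ['e', 'd', 'b', 'a'] -> ['d', 'e', 'b', 'a']
'd': index 0 in ['d', 'e', 'b', 'a'] -> ['d', 'e', 'b', 'a']
'a': index 3 in ['d', 'e', 'b', 'a'] -> ['a', 'd', 'e', 'b']
'b': index 3 in ['a', 'd', 'e', 'b'] -> ['b', 'a', 'd', 'e']
'a': index 1 in ['b', 'a', 'd', 'e'] -> ['a', 'b', 'd', 'e']
'e': index 3 in ['a', 'b', 'd', 'e'] -> ['e', 'a', 'b', 'd']
'd': index 3 in ['e', 'a', 'b', 'd'] -> ['d', 'e', 'a', 'b']


Output: [0, 1, 0, 2, 3, 1, 0, 3, 3, 1, 3, 3]


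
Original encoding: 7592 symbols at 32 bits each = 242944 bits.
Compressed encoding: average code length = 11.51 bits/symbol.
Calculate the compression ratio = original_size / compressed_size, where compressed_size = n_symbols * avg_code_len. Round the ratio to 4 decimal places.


original_size = n_symbols * orig_bits = 7592 * 32 = 242944 bits
compressed_size = n_symbols * avg_code_len = 7592 * 11.51 = 87383.92 bits
ratio = original_size / compressed_size = 242944 / 87383.92 = 2.7802

Compression ratio = 2.7802


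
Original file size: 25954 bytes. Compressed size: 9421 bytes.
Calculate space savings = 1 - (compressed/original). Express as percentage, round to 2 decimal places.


ratio = compressed/original = 9421/25954 = 0.362988
savings = 1 - ratio = 1 - 0.362988 = 0.637012
as a percentage: 0.637012 * 100 = 63.7%

Space savings = 1 - 9421/25954 = 63.7%


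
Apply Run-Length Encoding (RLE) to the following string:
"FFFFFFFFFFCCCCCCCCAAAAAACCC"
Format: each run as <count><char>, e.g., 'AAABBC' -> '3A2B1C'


Scanning runs left to right:
  i=0: run of 'F' x 10 -> '10F'
  i=10: run of 'C' x 8 -> '8C'
  i=18: run of 'A' x 6 -> '6A'
  i=24: run of 'C' x 3 -> '3C'

RLE = 10F8C6A3C


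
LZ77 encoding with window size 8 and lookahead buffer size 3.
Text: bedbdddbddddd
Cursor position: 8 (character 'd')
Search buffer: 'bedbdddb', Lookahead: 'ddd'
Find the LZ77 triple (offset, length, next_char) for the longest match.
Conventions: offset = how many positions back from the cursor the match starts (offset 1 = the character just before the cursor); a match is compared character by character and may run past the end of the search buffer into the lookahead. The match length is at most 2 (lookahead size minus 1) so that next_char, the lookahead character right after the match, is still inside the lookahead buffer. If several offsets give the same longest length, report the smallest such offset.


Try each offset into the search buffer:
  offset=1 (pos 7, char 'b'): match length 0
  offset=2 (pos 6, char 'd'): match length 1
  offset=3 (pos 5, char 'd'): match length 2
  offset=4 (pos 4, char 'd'): match length 2
  offset=5 (pos 3, char 'b'): match length 0
  offset=6 (pos 2, char 'd'): match length 1
  offset=7 (pos 1, char 'e'): match length 0
  offset=8 (pos 0, char 'b'): match length 0
Longest match has length 2, found at offsets 3, 4; take the smallest, offset 3.
next_char = character at position 8 + 2 = 10 -> 'd'

Best match: offset=3, length=2 (matching 'dd' starting at position 5)
LZ77 triple: (3, 2, 'd')


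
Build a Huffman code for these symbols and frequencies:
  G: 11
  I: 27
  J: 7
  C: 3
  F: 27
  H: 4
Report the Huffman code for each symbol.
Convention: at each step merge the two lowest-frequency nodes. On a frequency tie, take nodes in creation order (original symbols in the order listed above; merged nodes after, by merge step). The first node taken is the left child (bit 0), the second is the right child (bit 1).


Huffman tree construction:
Step 1: Merge C(3) + H(4) = 7
Step 2: Merge J(7) + (C+H)(7) = 14
Step 3: Merge G(11) + (J+(C+H))(14) = 25
Step 4: Merge (G+(J+(C+H)))(25) + I(27) = 52
Step 5: Merge F(27) + ((G+(J+(C+H)))+I)(52) = 79
Read each symbol's code off the tree from the root (left child = 0, right child = 1).

Codes:
  G: 100 (length 3)
  I: 11 (length 2)
  J: 1010 (length 4)
  C: 10110 (length 5)
  F: 0 (length 1)
  H: 10111 (length 5)
Average code length: 177/79 = 2.2405 bits/symbol


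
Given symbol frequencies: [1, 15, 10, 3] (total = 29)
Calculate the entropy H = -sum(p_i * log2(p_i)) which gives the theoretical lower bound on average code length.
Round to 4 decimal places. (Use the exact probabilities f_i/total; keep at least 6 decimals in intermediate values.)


Per-symbol terms -p_i * log2(p_i) with p_i = f_i/29:
  p = 1/29 = 0.034483: log2(p) = -4.857981, -p*log2(p) = 0.167517
  p = 15/29 = 0.517241: log2(p) = -0.951090, -p*log2(p) = 0.491943
  p = 10/29 = 0.344828: log2(p) = -1.536053, -p*log2(p) = 0.529673
  p = 3/29 = 0.103448: log2(p) = -3.273018, -p*log2(p) = 0.338588
H = 0.167517 + 0.491943 + 0.529673 + 0.338588 = 1.527721

H = 1.5277 bits/symbol


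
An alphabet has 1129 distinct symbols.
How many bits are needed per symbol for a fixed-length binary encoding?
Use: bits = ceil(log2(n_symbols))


log2(1129) = 10.1408
Bracket: 2^10 = 1024 < 1129 <= 2^11 = 2048
So ceil(log2(1129)) = 11

bits = ceil(log2(1129)) = ceil(10.1408) = 11 bits


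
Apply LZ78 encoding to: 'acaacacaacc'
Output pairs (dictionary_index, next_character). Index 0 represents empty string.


LZ78 encoding steps:
Dictionary: {0: ''}
Step 1: w='' (idx 0), next='a' -> output (0, 'a'), add 'a' as idx 1
Step 2: w='' (idx 0), next='c' -> output (0, 'c'), add 'c' as idx 2
Step 3: w='a' (idx 1), next='a' -> output (1, 'a'), add 'aa' as idx 3
Step 4: w='c' (idx 2), next='a' -> output (2, 'a'), add 'ca' as idx 4
Step 5: w='ca' (idx 4), next='a' -> output (4, 'a'), add 'caa' as idx 5
Step 6: w='c' (idx 2), next='c' -> output (2, 'c'), add 'cc' as idx 6


Encoded: [(0, 'a'), (0, 'c'), (1, 'a'), (2, 'a'), (4, 'a'), (2, 'c')]


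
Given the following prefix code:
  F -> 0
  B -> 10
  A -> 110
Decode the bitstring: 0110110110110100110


Decoding step by step:
Bits 0 -> F
Bits 110 -> A
Bits 110 -> A
Bits 110 -> A
Bits 110 -> A
Bits 10 -> B
Bits 0 -> F
Bits 110 -> A


Decoded message: FAAAABFA


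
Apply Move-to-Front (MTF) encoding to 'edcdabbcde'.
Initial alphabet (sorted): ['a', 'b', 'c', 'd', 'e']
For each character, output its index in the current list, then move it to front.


MTF encoding:
'e': index 4 in ['a', 'b', 'c', 'd', 'e'] -> ['e', 'a', 'b', 'c', 'd']
'd': index 4 in ['e', 'a', 'b', 'c', 'd'] -> ['d', 'e', 'a', 'b', 'c']
'c': index 4 in ['d', 'e', 'a', 'b', 'c'] -> ['c', 'd', 'e', 'a', 'b']
'd': index 1 in ['c', 'd', 'e', 'a', 'b'] -> ['d', 'c', 'e', 'a', 'b']
'a': index 3 in ['d', 'c', 'e', 'a', 'b'] -> ['a', 'd', 'c', 'e', 'b']
'b': index 4 in ['a', 'd', 'c', 'e', 'b'] -> ['b', 'a', 'd', 'c', 'e']
'b': index 0 in ['b', 'a', 'd', 'c', 'e'] -> ['b', 'a', 'd', 'c', 'e']
'c': index 3 in ['b', 'a', 'd', 'c', 'e'] -> ['c', 'b', 'a', 'd', 'e']
'd': index 3 in ['c', 'b', 'a', 'd', 'e'] -> ['d', 'c', 'b', 'a', 'e']
'e': index 4 in ['d', 'c', 'b', 'a', 'e'] -> ['e', 'd', 'c', 'b', 'a']


Output: [4, 4, 4, 1, 3, 4, 0, 3, 3, 4]


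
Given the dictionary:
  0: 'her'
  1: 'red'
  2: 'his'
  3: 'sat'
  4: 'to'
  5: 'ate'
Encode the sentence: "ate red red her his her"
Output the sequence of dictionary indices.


Look up each word in the dictionary:
  'ate' -> 5
  'red' -> 1
  'red' -> 1
  'her' -> 0
  'his' -> 2
  'her' -> 0

Encoded: [5, 1, 1, 0, 2, 0]


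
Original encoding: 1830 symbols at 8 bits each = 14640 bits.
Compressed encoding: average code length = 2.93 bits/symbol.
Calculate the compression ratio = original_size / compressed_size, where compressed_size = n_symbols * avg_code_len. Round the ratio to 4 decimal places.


original_size = n_symbols * orig_bits = 1830 * 8 = 14640 bits
compressed_size = n_symbols * avg_code_len = 1830 * 2.93 = 5361.9 bits
ratio = original_size / compressed_size = 14640 / 5361.9 = 2.7304

Compression ratio = 2.7304


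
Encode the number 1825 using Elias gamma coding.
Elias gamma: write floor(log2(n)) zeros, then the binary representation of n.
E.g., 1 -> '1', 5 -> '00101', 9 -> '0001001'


num_bits = floor(log2(1825)) + 1 = 11
leading_zeros = num_bits - 1 = 10
binary(1825) = 11100100001

Elias gamma(1825) = '0000000000' + '11100100001' = 000000000011100100001 (21 bits)


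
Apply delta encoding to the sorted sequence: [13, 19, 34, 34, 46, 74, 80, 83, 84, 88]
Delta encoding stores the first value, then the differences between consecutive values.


First value: 13
Deltas:
  19 - 13 = 6
  34 - 19 = 15
  34 - 34 = 0
  46 - 34 = 12
  74 - 46 = 28
  80 - 74 = 6
  83 - 80 = 3
  84 - 83 = 1
  88 - 84 = 4


Delta encoded: [13, 6, 15, 0, 12, 28, 6, 3, 1, 4]


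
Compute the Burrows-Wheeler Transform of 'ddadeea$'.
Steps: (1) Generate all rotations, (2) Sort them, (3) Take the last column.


Rotations (sorted):
  0: $ddadeea -> last char: a
  1: a$ddadee -> last char: e
  2: adeea$dd -> last char: d
  3: dadeea$d -> last char: d
  4: ddadeea$ -> last char: $
  5: deea$dda -> last char: a
  6: ea$ddade -> last char: e
  7: eea$ddad -> last char: d


BWT = aedd$aed


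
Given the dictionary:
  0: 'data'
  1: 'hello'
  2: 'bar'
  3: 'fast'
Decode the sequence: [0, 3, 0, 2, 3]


Look up each index in the dictionary:
  0 -> 'data'
  3 -> 'fast'
  0 -> 'data'
  2 -> 'bar'
  3 -> 'fast'

Decoded: "data fast data bar fast"


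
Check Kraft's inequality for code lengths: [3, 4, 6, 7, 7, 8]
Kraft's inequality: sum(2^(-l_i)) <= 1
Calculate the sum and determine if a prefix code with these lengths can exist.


Sum = 2^(-3) + 2^(-4) + 2^(-6) + 2^(-7) + 2^(-7) + 2^(-8)
    = 0.125 + 0.0625 + 0.015625 + 0.0078125 + 0.0078125 + 0.00390625
    = 57/256 = 0.22265625
Since 0.22265625 <= 1, Kraft's inequality IS satisfied.
A prefix code with these lengths CAN exist.

Kraft sum = 0.22265625. Satisfied.


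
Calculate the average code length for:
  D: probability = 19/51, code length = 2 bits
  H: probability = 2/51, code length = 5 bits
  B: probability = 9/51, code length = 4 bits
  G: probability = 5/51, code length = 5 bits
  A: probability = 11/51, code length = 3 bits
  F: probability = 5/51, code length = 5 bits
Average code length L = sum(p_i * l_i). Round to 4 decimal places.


Weighted contributions p_i * l_i:
  D: (19/51) * 2 = 38/51
  H: (2/51) * 5 = 10/51
  B: (9/51) * 4 = 36/51
  G: (5/51) * 5 = 25/51
  A: (11/51) * 3 = 33/51
  F: (5/51) * 5 = 25/51
Sum = (38 + 10 + 36 + 25 + 33 + 25)/51 = 167/51

L = 167/51 = 3.2745 bits/symbol


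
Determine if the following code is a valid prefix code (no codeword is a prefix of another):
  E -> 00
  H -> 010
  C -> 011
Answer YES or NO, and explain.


Checking each pair (does one codeword prefix another?):
  E='00' vs H='010': no prefix
  E='00' vs C='011': no prefix
  H='010' vs E='00': no prefix
  H='010' vs C='011': no prefix
  C='011' vs E='00': no prefix
  C='011' vs H='010': no prefix
No violation found over all pairs.

YES -- this is a valid prefix code. No codeword is a prefix of any other codeword.


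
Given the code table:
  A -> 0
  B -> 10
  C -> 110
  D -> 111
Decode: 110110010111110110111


Decoding:
110 -> C
110 -> C
0 -> A
10 -> B
111 -> D
110 -> C
110 -> C
111 -> D


Result: CCABDCCD


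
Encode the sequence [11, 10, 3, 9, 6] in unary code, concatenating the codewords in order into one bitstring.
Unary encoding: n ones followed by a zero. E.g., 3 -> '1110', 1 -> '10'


Encode each number as n ones followed by a terminating 0:
  11 -> 111111111110 (12 bits)
  10 -> 11111111110 (11 bits)
  3 -> 1110 (4 bits)
  9 -> 1111111110 (10 bits)
  6 -> 1111110 (7 bits)
Total length = 12 + 11 + 4 + 10 + 7 = 44 bits.

Unary([11, 10, 3, 9, 6]) = 11111111111011111111110111011111111101111110 (44 bits)


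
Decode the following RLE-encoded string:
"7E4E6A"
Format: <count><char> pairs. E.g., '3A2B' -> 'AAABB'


Expanding each <count><char> pair:
  7E -> 'EEEEEEE'
  4E -> 'EEEE'
  6A -> 'AAAAAA'

Decoded = EEEEEEEEEEEAAAAAA


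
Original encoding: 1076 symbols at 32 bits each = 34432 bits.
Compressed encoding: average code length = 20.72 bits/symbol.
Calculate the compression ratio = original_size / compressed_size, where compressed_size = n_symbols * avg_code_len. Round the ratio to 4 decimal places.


original_size = n_symbols * orig_bits = 1076 * 32 = 34432 bits
compressed_size = n_symbols * avg_code_len = 1076 * 20.72 = 22294.72 bits
ratio = original_size / compressed_size = 34432 / 22294.72 = 1.5444

Compression ratio = 1.5444


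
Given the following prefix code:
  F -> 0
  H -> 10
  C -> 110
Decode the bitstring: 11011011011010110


Decoding step by step:
Bits 110 -> C
Bits 110 -> C
Bits 110 -> C
Bits 110 -> C
Bits 10 -> H
Bits 110 -> C


Decoded message: CCCCHC


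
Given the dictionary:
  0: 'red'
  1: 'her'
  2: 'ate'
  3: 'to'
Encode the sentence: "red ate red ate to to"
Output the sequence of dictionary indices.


Look up each word in the dictionary:
  'red' -> 0
  'ate' -> 2
  'red' -> 0
  'ate' -> 2
  'to' -> 3
  'to' -> 3

Encoded: [0, 2, 0, 2, 3, 3]


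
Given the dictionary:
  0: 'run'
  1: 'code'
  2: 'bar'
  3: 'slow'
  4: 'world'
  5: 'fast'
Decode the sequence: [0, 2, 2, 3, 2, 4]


Look up each index in the dictionary:
  0 -> 'run'
  2 -> 'bar'
  2 -> 'bar'
  3 -> 'slow'
  2 -> 'bar'
  4 -> 'world'

Decoded: "run bar bar slow bar world"


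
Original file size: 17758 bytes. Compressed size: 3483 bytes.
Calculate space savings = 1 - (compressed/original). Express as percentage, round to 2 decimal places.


ratio = compressed/original = 3483/17758 = 0.196137
savings = 1 - ratio = 1 - 0.196137 = 0.803863
as a percentage: 0.803863 * 100 = 80.39%

Space savings = 1 - 3483/17758 = 80.39%


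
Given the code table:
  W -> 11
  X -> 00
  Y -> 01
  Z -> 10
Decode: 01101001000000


Decoding:
01 -> Y
10 -> Z
10 -> Z
01 -> Y
00 -> X
00 -> X
00 -> X


Result: YZZYXXX


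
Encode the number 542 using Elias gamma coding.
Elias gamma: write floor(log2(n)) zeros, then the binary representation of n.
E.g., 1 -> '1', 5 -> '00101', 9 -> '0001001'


num_bits = floor(log2(542)) + 1 = 10
leading_zeros = num_bits - 1 = 9
binary(542) = 1000011110

Elias gamma(542) = '000000000' + '1000011110' = 0000000001000011110 (19 bits)


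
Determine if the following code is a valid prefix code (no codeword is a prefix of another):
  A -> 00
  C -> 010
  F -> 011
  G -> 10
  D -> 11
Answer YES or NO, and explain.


Checking each pair (does one codeword prefix another?):
  A='00' vs C='010': no prefix
  A='00' vs F='011': no prefix
  A='00' vs G='10': no prefix
  A='00' vs D='11': no prefix
  C='010' vs A='00': no prefix
  C='010' vs F='011': no prefix
  C='010' vs G='10': no prefix
  C='010' vs D='11': no prefix
  F='011' vs A='00': no prefix
  F='011' vs C='010': no prefix
  F='011' vs G='10': no prefix
  F='011' vs D='11': no prefix
  G='10' vs A='00': no prefix
  G='10' vs C='010': no prefix
  G='10' vs F='011': no prefix
  G='10' vs D='11': no prefix
  D='11' vs A='00': no prefix
  D='11' vs C='010': no prefix
  D='11' vs F='011': no prefix
  D='11' vs G='10': no prefix
No violation found over all pairs.

YES -- this is a valid prefix code. No codeword is a prefix of any other codeword.


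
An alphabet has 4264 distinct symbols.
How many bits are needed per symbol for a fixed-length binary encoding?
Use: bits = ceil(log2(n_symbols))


log2(4264) = 12.058
Bracket: 2^12 = 4096 < 4264 <= 2^13 = 8192
So ceil(log2(4264)) = 13

bits = ceil(log2(4264)) = ceil(12.058) = 13 bits


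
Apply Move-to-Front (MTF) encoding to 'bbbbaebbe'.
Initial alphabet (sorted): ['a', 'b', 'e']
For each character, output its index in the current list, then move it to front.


MTF encoding:
'b': index 1 in ['a', 'b', 'e'] -> ['b', 'a', 'e']
'b': index 0 in ['b', 'a', 'e'] -> ['b', 'a', 'e']
'b': index 0 in ['b', 'a', 'e'] -> ['b', 'a', 'e']
'b': index 0 in ['b', 'a', 'e'] -> ['b', 'a', 'e']
'a': index 1 in ['b', 'a', 'e'] -> ['a', 'b', 'e']
'e': index 2 in ['a', 'b', 'e'] -> ['e', 'a', 'b']
'b': index 2 in ['e', 'a', 'b'] -> ['b', 'e', 'a']
'b': index 0 in ['b', 'e', 'a'] -> ['b', 'e', 'a']
'e': index 1 in ['b', 'e', 'a'] -> ['e', 'b', 'a']


Output: [1, 0, 0, 0, 1, 2, 2, 0, 1]


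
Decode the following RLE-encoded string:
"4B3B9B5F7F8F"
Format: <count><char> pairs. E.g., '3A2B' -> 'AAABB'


Expanding each <count><char> pair:
  4B -> 'BBBB'
  3B -> 'BBB'
  9B -> 'BBBBBBBBB'
  5F -> 'FFFFF'
  7F -> 'FFFFFFF'
  8F -> 'FFFFFFFF'

Decoded = BBBBBBBBBBBBBBBBFFFFFFFFFFFFFFFFFFFF


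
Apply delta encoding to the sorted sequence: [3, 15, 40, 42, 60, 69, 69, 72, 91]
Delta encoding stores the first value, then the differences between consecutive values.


First value: 3
Deltas:
  15 - 3 = 12
  40 - 15 = 25
  42 - 40 = 2
  60 - 42 = 18
  69 - 60 = 9
  69 - 69 = 0
  72 - 69 = 3
  91 - 72 = 19


Delta encoded: [3, 12, 25, 2, 18, 9, 0, 3, 19]


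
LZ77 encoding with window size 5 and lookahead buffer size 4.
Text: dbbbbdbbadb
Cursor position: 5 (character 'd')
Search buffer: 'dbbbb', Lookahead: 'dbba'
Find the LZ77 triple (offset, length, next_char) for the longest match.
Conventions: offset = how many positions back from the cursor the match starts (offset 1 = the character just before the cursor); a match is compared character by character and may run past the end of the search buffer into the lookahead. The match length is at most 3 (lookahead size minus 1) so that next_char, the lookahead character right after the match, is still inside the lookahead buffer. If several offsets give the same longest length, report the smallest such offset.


Try each offset into the search buffer:
  offset=1 (pos 4, char 'b'): match length 0
  offset=2 (pos 3, char 'b'): match length 0
  offset=3 (pos 2, char 'b'): match length 0
  offset=4 (pos 1, char 'b'): match length 0
  offset=5 (pos 0, char 'd'): match length 3
Longest match has length 3 at offset 5.
next_char = character at position 5 + 3 = 8 -> 'a'

Best match: offset=5, length=3 (matching 'dbb' starting at position 0)
LZ77 triple: (5, 3, 'a')


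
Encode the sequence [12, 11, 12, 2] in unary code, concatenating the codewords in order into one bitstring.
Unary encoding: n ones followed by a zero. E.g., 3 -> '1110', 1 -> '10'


Encode each number as n ones followed by a terminating 0:
  12 -> 1111111111110 (13 bits)
  11 -> 111111111110 (12 bits)
  12 -> 1111111111110 (13 bits)
  2 -> 110 (3 bits)
Total length = 13 + 12 + 13 + 3 = 41 bits.

Unary([12, 11, 12, 2]) = 11111111111101111111111101111111111110110 (41 bits)


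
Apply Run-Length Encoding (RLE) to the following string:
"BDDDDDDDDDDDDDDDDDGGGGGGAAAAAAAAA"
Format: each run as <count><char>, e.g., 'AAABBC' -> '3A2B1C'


Scanning runs left to right:
  i=0: run of 'B' x 1 -> '1B'
  i=1: run of 'D' x 17 -> '17D'
  i=18: run of 'G' x 6 -> '6G'
  i=24: run of 'A' x 9 -> '9A'

RLE = 1B17D6G9A


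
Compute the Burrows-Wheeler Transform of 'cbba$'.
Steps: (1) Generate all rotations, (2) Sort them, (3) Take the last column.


Rotations (sorted):
  0: $cbba -> last char: a
  1: a$cbb -> last char: b
  2: ba$cb -> last char: b
  3: bba$c -> last char: c
  4: cbba$ -> last char: $


BWT = abbc$


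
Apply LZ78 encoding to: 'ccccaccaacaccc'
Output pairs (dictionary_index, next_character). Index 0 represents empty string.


LZ78 encoding steps:
Dictionary: {0: ''}
Step 1: w='' (idx 0), next='c' -> output (0, 'c'), add 'c' as idx 1
Step 2: w='c' (idx 1), next='c' -> output (1, 'c'), add 'cc' as idx 2
Step 3: w='c' (idx 1), next='a' -> output (1, 'a'), add 'ca' as idx 3
Step 4: w='cc' (idx 2), next='a' -> output (2, 'a'), add 'cca' as idx 4
Step 5: w='' (idx 0), next='a' -> output (0, 'a'), add 'a' as idx 5
Step 6: w='ca' (idx 3), next='c' -> output (3, 'c'), add 'cac' as idx 6
Step 7: w='cc' (idx 2), end of input -> output (2, '')


Encoded: [(0, 'c'), (1, 'c'), (1, 'a'), (2, 'a'), (0, 'a'), (3, 'c'), (2, '')]


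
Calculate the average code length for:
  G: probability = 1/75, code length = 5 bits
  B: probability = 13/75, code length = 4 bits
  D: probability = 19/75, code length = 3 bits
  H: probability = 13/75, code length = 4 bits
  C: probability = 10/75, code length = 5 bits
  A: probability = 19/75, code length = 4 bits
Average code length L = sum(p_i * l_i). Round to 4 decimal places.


Weighted contributions p_i * l_i:
  G: (1/75) * 5 = 5/75
  B: (13/75) * 4 = 52/75
  D: (19/75) * 3 = 57/75
  H: (13/75) * 4 = 52/75
  C: (10/75) * 5 = 50/75
  A: (19/75) * 4 = 76/75
Sum = (5 + 52 + 57 + 52 + 50 + 76)/75 = 292/75

L = 292/75 = 3.8933 bits/symbol


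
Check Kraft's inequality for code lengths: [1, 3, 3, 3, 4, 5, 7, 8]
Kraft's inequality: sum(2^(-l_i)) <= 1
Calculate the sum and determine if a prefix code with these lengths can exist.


Sum = 2^(-1) + 2^(-3) + 2^(-3) + 2^(-3) + 2^(-4) + 2^(-5) + 2^(-7) + 2^(-8)
    = 0.5 + 0.125 + 0.125 + 0.125 + 0.0625 + 0.03125 + 0.0078125 + 0.00390625
    = 251/256 = 0.98046875
Since 0.98046875 <= 1, Kraft's inequality IS satisfied.
A prefix code with these lengths CAN exist.

Kraft sum = 0.98046875. Satisfied.


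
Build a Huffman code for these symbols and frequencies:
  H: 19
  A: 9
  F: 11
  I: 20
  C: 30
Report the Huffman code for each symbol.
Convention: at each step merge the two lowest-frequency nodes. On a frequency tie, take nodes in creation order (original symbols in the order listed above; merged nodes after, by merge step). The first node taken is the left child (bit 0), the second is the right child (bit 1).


Huffman tree construction:
Step 1: Merge A(9) + F(11) = 20
Step 2: Merge H(19) + I(20) = 39
Step 3: Merge (A+F)(20) + C(30) = 50
Step 4: Merge (H+I)(39) + ((A+F)+C)(50) = 89
Read each symbol's code off the tree from the root (left child = 0, right child = 1).

Codes:
  H: 00 (length 2)
  A: 100 (length 3)
  F: 101 (length 3)
  I: 01 (length 2)
  C: 11 (length 2)
Average code length: 198/89 = 2.2247 bits/symbol


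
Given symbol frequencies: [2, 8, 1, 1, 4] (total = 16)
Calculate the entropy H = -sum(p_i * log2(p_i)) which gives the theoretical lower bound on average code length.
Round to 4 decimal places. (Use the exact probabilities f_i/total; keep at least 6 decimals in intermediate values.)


Per-symbol terms -p_i * log2(p_i) with p_i = f_i/16:
  p = 2/16 = 0.125000: log2(p) = -3.000000, -p*log2(p) = 0.375000
  p = 8/16 = 0.500000: log2(p) = -1.000000, -p*log2(p) = 0.500000
  p = 1/16 = 0.062500: log2(p) = -4.000000, -p*log2(p) = 0.250000
  p = 1/16 = 0.062500: log2(p) = -4.000000, -p*log2(p) = 0.250000
  p = 4/16 = 0.250000: log2(p) = -2.000000, -p*log2(p) = 0.500000
H = 0.375000 + 0.500000 + 0.250000 + 0.250000 + 0.500000 = 1.875000

H = 1.875 bits/symbol


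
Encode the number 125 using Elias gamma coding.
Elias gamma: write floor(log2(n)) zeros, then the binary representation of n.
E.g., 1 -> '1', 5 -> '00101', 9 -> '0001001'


num_bits = floor(log2(125)) + 1 = 7
leading_zeros = num_bits - 1 = 6
binary(125) = 1111101

Elias gamma(125) = '000000' + '1111101' = 0000001111101 (13 bits)


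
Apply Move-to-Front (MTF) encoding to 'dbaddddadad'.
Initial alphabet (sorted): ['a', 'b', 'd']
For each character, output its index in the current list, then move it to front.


MTF encoding:
'd': index 2 in ['a', 'b', 'd'] -> ['d', 'a', 'b']
'b': index 2 in ['d', 'a', 'b'] -> ['b', 'd', 'a']
'a': index 2 in ['b', 'd', 'a'] -> ['a', 'b', 'd']
'd': index 2 in ['a', 'b', 'd'] -> ['d', 'a', 'b']
'd': index 0 in ['d', 'a', 'b'] -> ['d', 'a', 'b']
'd': index 0 in ['d', 'a', 'b'] -> ['d', 'a', 'b']
'd': index 0 in ['d', 'a', 'b'] -> ['d', 'a', 'b']
'a': index 1 in ['d', 'a', 'b'] -> ['a', 'd', 'b']
'd': index 1 in ['a', 'd', 'b'] -> ['d', 'a', 'b']
'a': index 1 in ['d', 'a', 'b'] -> ['a', 'd', 'b']
'd': index 1 in ['a', 'd', 'b'] -> ['d', 'a', 'b']


Output: [2, 2, 2, 2, 0, 0, 0, 1, 1, 1, 1]


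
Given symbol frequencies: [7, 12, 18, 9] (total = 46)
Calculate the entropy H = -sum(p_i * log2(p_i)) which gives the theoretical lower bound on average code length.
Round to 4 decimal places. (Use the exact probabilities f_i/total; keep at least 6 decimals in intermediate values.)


Per-symbol terms -p_i * log2(p_i) with p_i = f_i/46:
  p = 7/46 = 0.152174: log2(p) = -2.716207, -p*log2(p) = 0.413336
  p = 12/46 = 0.260870: log2(p) = -1.938599, -p*log2(p) = 0.505722
  p = 18/46 = 0.391304: log2(p) = -1.353637, -p*log2(p) = 0.529684
  p = 9/46 = 0.195652: log2(p) = -2.353637, -p*log2(p) = 0.460494
H = 0.413336 + 0.505722 + 0.529684 + 0.460494 = 1.909236

H = 1.9092 bits/symbol
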